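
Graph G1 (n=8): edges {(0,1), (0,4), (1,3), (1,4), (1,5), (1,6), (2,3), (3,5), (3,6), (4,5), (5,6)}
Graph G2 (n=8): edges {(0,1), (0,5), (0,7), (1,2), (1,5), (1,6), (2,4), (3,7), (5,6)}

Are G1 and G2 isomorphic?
No, not isomorphic

The graphs are NOT isomorphic.

Degrees in G1: deg(0)=2, deg(1)=5, deg(2)=1, deg(3)=4, deg(4)=3, deg(5)=4, deg(6)=3, deg(7)=0.
Sorted degree sequence of G1: [5, 4, 4, 3, 3, 2, 1, 0].
Degrees in G2: deg(0)=3, deg(1)=4, deg(2)=2, deg(3)=1, deg(4)=1, deg(5)=3, deg(6)=2, deg(7)=2.
Sorted degree sequence of G2: [4, 3, 3, 2, 2, 2, 1, 1].
The (sorted) degree sequence is an isomorphism invariant, so since G1 and G2 have different degree sequences they cannot be isomorphic.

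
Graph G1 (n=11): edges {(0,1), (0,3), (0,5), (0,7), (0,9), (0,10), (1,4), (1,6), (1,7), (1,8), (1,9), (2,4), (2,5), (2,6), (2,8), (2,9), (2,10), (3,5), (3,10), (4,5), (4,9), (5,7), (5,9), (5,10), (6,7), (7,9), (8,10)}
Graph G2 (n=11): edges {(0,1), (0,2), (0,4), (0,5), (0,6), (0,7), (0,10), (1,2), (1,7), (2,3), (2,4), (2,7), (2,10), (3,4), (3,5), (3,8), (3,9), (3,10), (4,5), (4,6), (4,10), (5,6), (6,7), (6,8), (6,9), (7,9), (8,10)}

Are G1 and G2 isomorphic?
Yes, isomorphic

The graphs are isomorphic.
One valid mapping φ: V(G1) → V(G2): 0→2, 1→3, 2→6, 3→1, 4→5, 5→0, 6→8, 7→10, 8→9, 9→4, 10→7

Verify φ preserves adjacency — for each edge of G1, its image is an edge of G2:
  (0,1) → (φ(0),φ(1)) = (2,3) ∈ E(G2) ✓
  (0,3) → (φ(0),φ(3)) = (1,2) ∈ E(G2) ✓
  (0,5) → (φ(0),φ(5)) = (0,2) ∈ E(G2) ✓
  (0,7) → (φ(0),φ(7)) = (2,10) ∈ E(G2) ✓
  (0,9) → (φ(0),φ(9)) = (2,4) ∈ E(G2) ✓
  (0,10) → (φ(0),φ(10)) = (2,7) ∈ E(G2) ✓
  (1,4) → (φ(1),φ(4)) = (3,5) ∈ E(G2) ✓
  (1,6) → (φ(1),φ(6)) = (3,8) ∈ E(G2) ✓
  (1,7) → (φ(1),φ(7)) = (3,10) ∈ E(G2) ✓
  (1,8) → (φ(1),φ(8)) = (3,9) ∈ E(G2) ✓
  (1,9) → (φ(1),φ(9)) = (3,4) ∈ E(G2) ✓
  (2,4) → (φ(2),φ(4)) = (5,6) ∈ E(G2) ✓
  (2,5) → (φ(2),φ(5)) = (0,6) ∈ E(G2) ✓
  (2,6) → (φ(2),φ(6)) = (6,8) ∈ E(G2) ✓
  (2,8) → (φ(2),φ(8)) = (6,9) ∈ E(G2) ✓
  (2,9) → (φ(2),φ(9)) = (4,6) ∈ E(G2) ✓
  (2,10) → (φ(2),φ(10)) = (6,7) ∈ E(G2) ✓
  (3,5) → (φ(3),φ(5)) = (0,1) ∈ E(G2) ✓
  (3,10) → (φ(3),φ(10)) = (1,7) ∈ E(G2) ✓
  (4,5) → (φ(4),φ(5)) = (0,5) ∈ E(G2) ✓
  (4,9) → (φ(4),φ(9)) = (4,5) ∈ E(G2) ✓
  (5,7) → (φ(5),φ(7)) = (0,10) ∈ E(G2) ✓
  (5,9) → (φ(5),φ(9)) = (0,4) ∈ E(G2) ✓
  (5,10) → (φ(5),φ(10)) = (0,7) ∈ E(G2) ✓
  (6,7) → (φ(6),φ(7)) = (8,10) ∈ E(G2) ✓
  (7,9) → (φ(7),φ(9)) = (4,10) ∈ E(G2) ✓
  (8,10) → (φ(8),φ(10)) = (7,9) ∈ E(G2) ✓
All 27 edges of G1 map to edges of G2, and |E(G1)| = |E(G2)| = 27, so φ is a bijection on edges as well as vertices. Hence G1 ≅ G2.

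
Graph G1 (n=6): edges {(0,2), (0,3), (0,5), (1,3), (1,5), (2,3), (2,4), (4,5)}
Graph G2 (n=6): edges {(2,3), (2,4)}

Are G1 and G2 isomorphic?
No, not isomorphic

The graphs are NOT isomorphic.

Connected components of G1: 1 component(s) with vertex sets [[0, 1, 2, 3, 4, 5]], sizes [6].
Connected components of G2: 4 component(s) with vertex sets [[0], [1], [5], [2, 3, 4]], sizes [1, 1, 1, 3].
The number of connected components (and the multiset of component sizes) is an isomorphism invariant — an isomorphism maps each component of G1 bijectively onto a component of G2. Since G1 has 1 component(s) and G2 has 4, they cannot be isomorphic.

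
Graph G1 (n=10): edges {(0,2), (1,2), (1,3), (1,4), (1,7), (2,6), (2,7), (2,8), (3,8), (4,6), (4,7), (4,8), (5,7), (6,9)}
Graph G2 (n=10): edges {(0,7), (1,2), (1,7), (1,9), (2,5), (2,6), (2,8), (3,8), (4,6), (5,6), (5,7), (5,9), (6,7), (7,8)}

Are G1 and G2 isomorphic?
Yes, isomorphic

The graphs are isomorphic.
One valid mapping φ: V(G1) → V(G2): 0→0, 1→5, 2→7, 3→9, 4→2, 5→4, 6→8, 7→6, 8→1, 9→3

Verify φ preserves adjacency — for each edge of G1, its image is an edge of G2:
  (0,2) → (φ(0),φ(2)) = (0,7) ∈ E(G2) ✓
  (1,2) → (φ(1),φ(2)) = (5,7) ∈ E(G2) ✓
  (1,3) → (φ(1),φ(3)) = (5,9) ∈ E(G2) ✓
  (1,4) → (φ(1),φ(4)) = (2,5) ∈ E(G2) ✓
  (1,7) → (φ(1),φ(7)) = (5,6) ∈ E(G2) ✓
  (2,6) → (φ(2),φ(6)) = (7,8) ∈ E(G2) ✓
  (2,7) → (φ(2),φ(7)) = (6,7) ∈ E(G2) ✓
  (2,8) → (φ(2),φ(8)) = (1,7) ∈ E(G2) ✓
  (3,8) → (φ(3),φ(8)) = (1,9) ∈ E(G2) ✓
  (4,6) → (φ(4),φ(6)) = (2,8) ∈ E(G2) ✓
  (4,7) → (φ(4),φ(7)) = (2,6) ∈ E(G2) ✓
  (4,8) → (φ(4),φ(8)) = (1,2) ∈ E(G2) ✓
  (5,7) → (φ(5),φ(7)) = (4,6) ∈ E(G2) ✓
  (6,9) → (φ(6),φ(9)) = (3,8) ∈ E(G2) ✓
All 14 edges of G1 map to edges of G2, and |E(G1)| = |E(G2)| = 14, so φ is a bijection on edges as well as vertices. Hence G1 ≅ G2.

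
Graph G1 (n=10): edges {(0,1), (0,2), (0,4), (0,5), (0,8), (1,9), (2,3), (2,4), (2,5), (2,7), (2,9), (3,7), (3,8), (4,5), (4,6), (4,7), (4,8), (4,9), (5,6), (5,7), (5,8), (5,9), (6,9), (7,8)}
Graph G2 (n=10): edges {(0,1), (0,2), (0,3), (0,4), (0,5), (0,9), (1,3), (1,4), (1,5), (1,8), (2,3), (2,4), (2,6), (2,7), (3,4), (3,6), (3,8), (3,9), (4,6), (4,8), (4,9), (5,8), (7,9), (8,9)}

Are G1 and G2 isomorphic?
Yes, isomorphic

The graphs are isomorphic.
One valid mapping φ: V(G1) → V(G2): 0→9, 1→7, 2→0, 3→5, 4→4, 5→3, 6→6, 7→1, 8→8, 9→2

Verify φ preserves adjacency — for each edge of G1, its image is an edge of G2:
  (0,1) → (φ(0),φ(1)) = (7,9) ∈ E(G2) ✓
  (0,2) → (φ(0),φ(2)) = (0,9) ∈ E(G2) ✓
  (0,4) → (φ(0),φ(4)) = (4,9) ∈ E(G2) ✓
  (0,5) → (φ(0),φ(5)) = (3,9) ∈ E(G2) ✓
  (0,8) → (φ(0),φ(8)) = (8,9) ∈ E(G2) ✓
  (1,9) → (φ(1),φ(9)) = (2,7) ∈ E(G2) ✓
  (2,3) → (φ(2),φ(3)) = (0,5) ∈ E(G2) ✓
  (2,4) → (φ(2),φ(4)) = (0,4) ∈ E(G2) ✓
  (2,5) → (φ(2),φ(5)) = (0,3) ∈ E(G2) ✓
  (2,7) → (φ(2),φ(7)) = (0,1) ∈ E(G2) ✓
  (2,9) → (φ(2),φ(9)) = (0,2) ∈ E(G2) ✓
  (3,7) → (φ(3),φ(7)) = (1,5) ∈ E(G2) ✓
  (3,8) → (φ(3),φ(8)) = (5,8) ∈ E(G2) ✓
  (4,5) → (φ(4),φ(5)) = (3,4) ∈ E(G2) ✓
  (4,6) → (φ(4),φ(6)) = (4,6) ∈ E(G2) ✓
  (4,7) → (φ(4),φ(7)) = (1,4) ∈ E(G2) ✓
  (4,8) → (φ(4),φ(8)) = (4,8) ∈ E(G2) ✓
  (4,9) → (φ(4),φ(9)) = (2,4) ∈ E(G2) ✓
  (5,6) → (φ(5),φ(6)) = (3,6) ∈ E(G2) ✓
  (5,7) → (φ(5),φ(7)) = (1,3) ∈ E(G2) ✓
  (5,8) → (φ(5),φ(8)) = (3,8) ∈ E(G2) ✓
  (5,9) → (φ(5),φ(9)) = (2,3) ∈ E(G2) ✓
  (6,9) → (φ(6),φ(9)) = (2,6) ∈ E(G2) ✓
  (7,8) → (φ(7),φ(8)) = (1,8) ∈ E(G2) ✓
All 24 edges of G1 map to edges of G2, and |E(G1)| = |E(G2)| = 24, so φ is a bijection on edges as well as vertices. Hence G1 ≅ G2.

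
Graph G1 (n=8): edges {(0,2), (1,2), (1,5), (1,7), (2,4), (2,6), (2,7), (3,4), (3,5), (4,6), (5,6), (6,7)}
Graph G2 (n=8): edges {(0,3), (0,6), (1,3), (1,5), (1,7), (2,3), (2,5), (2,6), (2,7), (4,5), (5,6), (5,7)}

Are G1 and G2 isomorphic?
Yes, isomorphic

The graphs are isomorphic.
One valid mapping φ: V(G1) → V(G2): 0→4, 1→1, 2→5, 3→0, 4→6, 5→3, 6→2, 7→7

Verify φ preserves adjacency — for each edge of G1, its image is an edge of G2:
  (0,2) → (φ(0),φ(2)) = (4,5) ∈ E(G2) ✓
  (1,2) → (φ(1),φ(2)) = (1,5) ∈ E(G2) ✓
  (1,5) → (φ(1),φ(5)) = (1,3) ∈ E(G2) ✓
  (1,7) → (φ(1),φ(7)) = (1,7) ∈ E(G2) ✓
  (2,4) → (φ(2),φ(4)) = (5,6) ∈ E(G2) ✓
  (2,6) → (φ(2),φ(6)) = (2,5) ∈ E(G2) ✓
  (2,7) → (φ(2),φ(7)) = (5,7) ∈ E(G2) ✓
  (3,4) → (φ(3),φ(4)) = (0,6) ∈ E(G2) ✓
  (3,5) → (φ(3),φ(5)) = (0,3) ∈ E(G2) ✓
  (4,6) → (φ(4),φ(6)) = (2,6) ∈ E(G2) ✓
  (5,6) → (φ(5),φ(6)) = (2,3) ∈ E(G2) ✓
  (6,7) → (φ(6),φ(7)) = (2,7) ∈ E(G2) ✓
All 12 edges of G1 map to edges of G2, and |E(G1)| = |E(G2)| = 12, so φ is a bijection on edges as well as vertices. Hence G1 ≅ G2.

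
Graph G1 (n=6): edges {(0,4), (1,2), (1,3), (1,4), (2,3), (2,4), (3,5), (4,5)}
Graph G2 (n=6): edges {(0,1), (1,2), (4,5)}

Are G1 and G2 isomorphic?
No, not isomorphic

The graphs are NOT isomorphic.

Connected components of G1: 1 component(s) with vertex sets [[0, 1, 2, 3, 4, 5]], sizes [6].
Connected components of G2: 3 component(s) with vertex sets [[3], [4, 5], [0, 1, 2]], sizes [1, 2, 3].
The number of connected components (and the multiset of component sizes) is an isomorphism invariant — an isomorphism maps each component of G1 bijectively onto a component of G2. Since G1 has 1 component(s) and G2 has 3, they cannot be isomorphic.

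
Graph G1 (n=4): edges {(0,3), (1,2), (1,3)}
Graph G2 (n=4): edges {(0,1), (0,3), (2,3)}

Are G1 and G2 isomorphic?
Yes, isomorphic

The graphs are isomorphic.
One valid mapping φ: V(G1) → V(G2): 0→1, 1→3, 2→2, 3→0

Verify φ preserves adjacency — for each edge of G1, its image is an edge of G2:
  (0,3) → (φ(0),φ(3)) = (0,1) ∈ E(G2) ✓
  (1,2) → (φ(1),φ(2)) = (2,3) ∈ E(G2) ✓
  (1,3) → (φ(1),φ(3)) = (0,3) ∈ E(G2) ✓
All 3 edges of G1 map to edges of G2, and |E(G1)| = |E(G2)| = 3, so φ is a bijection on edges as well as vertices. Hence G1 ≅ G2.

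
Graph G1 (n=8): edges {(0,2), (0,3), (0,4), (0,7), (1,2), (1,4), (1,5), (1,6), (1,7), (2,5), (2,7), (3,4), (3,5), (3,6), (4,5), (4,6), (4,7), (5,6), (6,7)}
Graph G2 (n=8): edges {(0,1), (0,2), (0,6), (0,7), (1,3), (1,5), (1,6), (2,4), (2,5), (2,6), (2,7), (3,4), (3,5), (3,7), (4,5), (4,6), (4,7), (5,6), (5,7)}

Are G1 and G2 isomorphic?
Yes, isomorphic

The graphs are isomorphic.
One valid mapping φ: V(G1) → V(G2): 0→1, 1→2, 2→0, 3→3, 4→5, 5→7, 6→4, 7→6

Verify φ preserves adjacency — for each edge of G1, its image is an edge of G2:
  (0,2) → (φ(0),φ(2)) = (0,1) ∈ E(G2) ✓
  (0,3) → (φ(0),φ(3)) = (1,3) ∈ E(G2) ✓
  (0,4) → (φ(0),φ(4)) = (1,5) ∈ E(G2) ✓
  (0,7) → (φ(0),φ(7)) = (1,6) ∈ E(G2) ✓
  (1,2) → (φ(1),φ(2)) = (0,2) ∈ E(G2) ✓
  (1,4) → (φ(1),φ(4)) = (2,5) ∈ E(G2) ✓
  (1,5) → (φ(1),φ(5)) = (2,7) ∈ E(G2) ✓
  (1,6) → (φ(1),φ(6)) = (2,4) ∈ E(G2) ✓
  (1,7) → (φ(1),φ(7)) = (2,6) ∈ E(G2) ✓
  (2,5) → (φ(2),φ(5)) = (0,7) ∈ E(G2) ✓
  (2,7) → (φ(2),φ(7)) = (0,6) ∈ E(G2) ✓
  (3,4) → (φ(3),φ(4)) = (3,5) ∈ E(G2) ✓
  (3,5) → (φ(3),φ(5)) = (3,7) ∈ E(G2) ✓
  (3,6) → (φ(3),φ(6)) = (3,4) ∈ E(G2) ✓
  (4,5) → (φ(4),φ(5)) = (5,7) ∈ E(G2) ✓
  (4,6) → (φ(4),φ(6)) = (4,5) ∈ E(G2) ✓
  (4,7) → (φ(4),φ(7)) = (5,6) ∈ E(G2) ✓
  (5,6) → (φ(5),φ(6)) = (4,7) ∈ E(G2) ✓
  (6,7) → (φ(6),φ(7)) = (4,6) ∈ E(G2) ✓
All 19 edges of G1 map to edges of G2, and |E(G1)| = |E(G2)| = 19, so φ is a bijection on edges as well as vertices. Hence G1 ≅ G2.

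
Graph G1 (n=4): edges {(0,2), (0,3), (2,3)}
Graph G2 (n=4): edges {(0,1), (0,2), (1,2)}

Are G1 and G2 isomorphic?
Yes, isomorphic

The graphs are isomorphic.
One valid mapping φ: V(G1) → V(G2): 0→0, 1→3, 2→1, 3→2

Verify φ preserves adjacency — for each edge of G1, its image is an edge of G2:
  (0,2) → (φ(0),φ(2)) = (0,1) ∈ E(G2) ✓
  (0,3) → (φ(0),φ(3)) = (0,2) ∈ E(G2) ✓
  (2,3) → (φ(2),φ(3)) = (1,2) ∈ E(G2) ✓
All 3 edges of G1 map to edges of G2, and |E(G1)| = |E(G2)| = 3, so φ is a bijection on edges as well as vertices. Hence G1 ≅ G2.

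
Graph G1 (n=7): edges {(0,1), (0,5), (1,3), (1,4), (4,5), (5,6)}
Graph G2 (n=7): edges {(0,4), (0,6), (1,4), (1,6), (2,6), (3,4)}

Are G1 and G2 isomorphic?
Yes, isomorphic

The graphs are isomorphic.
One valid mapping φ: V(G1) → V(G2): 0→0, 1→6, 2→5, 3→2, 4→1, 5→4, 6→3

Verify φ preserves adjacency — for each edge of G1, its image is an edge of G2:
  (0,1) → (φ(0),φ(1)) = (0,6) ∈ E(G2) ✓
  (0,5) → (φ(0),φ(5)) = (0,4) ∈ E(G2) ✓
  (1,3) → (φ(1),φ(3)) = (2,6) ∈ E(G2) ✓
  (1,4) → (φ(1),φ(4)) = (1,6) ∈ E(G2) ✓
  (4,5) → (φ(4),φ(5)) = (1,4) ∈ E(G2) ✓
  (5,6) → (φ(5),φ(6)) = (3,4) ∈ E(G2) ✓
All 6 edges of G1 map to edges of G2, and |E(G1)| = |E(G2)| = 6, so φ is a bijection on edges as well as vertices. Hence G1 ≅ G2.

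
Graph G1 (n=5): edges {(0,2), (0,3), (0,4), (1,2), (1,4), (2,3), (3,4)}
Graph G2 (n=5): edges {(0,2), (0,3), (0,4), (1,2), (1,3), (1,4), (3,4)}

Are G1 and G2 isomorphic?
Yes, isomorphic

The graphs are isomorphic.
One valid mapping φ: V(G1) → V(G2): 0→3, 1→2, 2→0, 3→4, 4→1

Verify φ preserves adjacency — for each edge of G1, its image is an edge of G2:
  (0,2) → (φ(0),φ(2)) = (0,3) ∈ E(G2) ✓
  (0,3) → (φ(0),φ(3)) = (3,4) ∈ E(G2) ✓
  (0,4) → (φ(0),φ(4)) = (1,3) ∈ E(G2) ✓
  (1,2) → (φ(1),φ(2)) = (0,2) ∈ E(G2) ✓
  (1,4) → (φ(1),φ(4)) = (1,2) ∈ E(G2) ✓
  (2,3) → (φ(2),φ(3)) = (0,4) ∈ E(G2) ✓
  (3,4) → (φ(3),φ(4)) = (1,4) ∈ E(G2) ✓
All 7 edges of G1 map to edges of G2, and |E(G1)| = |E(G2)| = 7, so φ is a bijection on edges as well as vertices. Hence G1 ≅ G2.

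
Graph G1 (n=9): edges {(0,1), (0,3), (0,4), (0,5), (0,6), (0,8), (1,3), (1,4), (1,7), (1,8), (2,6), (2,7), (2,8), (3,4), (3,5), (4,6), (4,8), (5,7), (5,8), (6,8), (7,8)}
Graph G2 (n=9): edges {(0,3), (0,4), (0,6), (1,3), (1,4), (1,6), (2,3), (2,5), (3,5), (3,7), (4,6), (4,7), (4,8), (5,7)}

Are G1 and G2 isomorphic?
No, not isomorphic

The graphs are NOT isomorphic.

Degrees in G1: deg(0)=6, deg(1)=5, deg(2)=3, deg(3)=4, deg(4)=5, deg(5)=4, deg(6)=4, deg(7)=4, deg(8)=7.
Sorted degree sequence of G1: [7, 6, 5, 5, 4, 4, 4, 4, 3].
Degrees in G2: deg(0)=3, deg(1)=3, deg(2)=2, deg(3)=5, deg(4)=5, deg(5)=3, deg(6)=3, deg(7)=3, deg(8)=1.
Sorted degree sequence of G2: [5, 5, 3, 3, 3, 3, 3, 2, 1].
The (sorted) degree sequence is an isomorphism invariant, so since G1 and G2 have different degree sequences they cannot be isomorphic.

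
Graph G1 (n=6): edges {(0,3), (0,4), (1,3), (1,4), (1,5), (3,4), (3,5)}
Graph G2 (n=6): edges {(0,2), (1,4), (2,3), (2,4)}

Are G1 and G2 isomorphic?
No, not isomorphic

The graphs are NOT isomorphic.

Degrees in G1: deg(0)=2, deg(1)=3, deg(2)=0, deg(3)=4, deg(4)=3, deg(5)=2.
Sorted degree sequence of G1: [4, 3, 3, 2, 2, 0].
Degrees in G2: deg(0)=1, deg(1)=1, deg(2)=3, deg(3)=1, deg(4)=2, deg(5)=0.
Sorted degree sequence of G2: [3, 2, 1, 1, 1, 0].
The (sorted) degree sequence is an isomorphism invariant, so since G1 and G2 have different degree sequences they cannot be isomorphic.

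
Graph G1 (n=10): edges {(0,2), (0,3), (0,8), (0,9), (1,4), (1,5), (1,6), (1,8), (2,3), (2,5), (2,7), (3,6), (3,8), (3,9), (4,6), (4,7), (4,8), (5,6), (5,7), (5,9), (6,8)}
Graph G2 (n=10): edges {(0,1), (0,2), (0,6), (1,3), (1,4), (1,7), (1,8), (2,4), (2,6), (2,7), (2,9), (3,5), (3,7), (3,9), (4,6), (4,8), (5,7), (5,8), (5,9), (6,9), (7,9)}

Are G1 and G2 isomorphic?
Yes, isomorphic

The graphs are isomorphic.
One valid mapping φ: V(G1) → V(G2): 0→6, 1→3, 2→4, 3→2, 4→5, 5→1, 6→7, 7→8, 8→9, 9→0

Verify φ preserves adjacency — for each edge of G1, its image is an edge of G2:
  (0,2) → (φ(0),φ(2)) = (4,6) ∈ E(G2) ✓
  (0,3) → (φ(0),φ(3)) = (2,6) ∈ E(G2) ✓
  (0,8) → (φ(0),φ(8)) = (6,9) ∈ E(G2) ✓
  (0,9) → (φ(0),φ(9)) = (0,6) ∈ E(G2) ✓
  (1,4) → (φ(1),φ(4)) = (3,5) ∈ E(G2) ✓
  (1,5) → (φ(1),φ(5)) = (1,3) ∈ E(G2) ✓
  (1,6) → (φ(1),φ(6)) = (3,7) ∈ E(G2) ✓
  (1,8) → (φ(1),φ(8)) = (3,9) ∈ E(G2) ✓
  (2,3) → (φ(2),φ(3)) = (2,4) ∈ E(G2) ✓
  (2,5) → (φ(2),φ(5)) = (1,4) ∈ E(G2) ✓
  (2,7) → (φ(2),φ(7)) = (4,8) ∈ E(G2) ✓
  (3,6) → (φ(3),φ(6)) = (2,7) ∈ E(G2) ✓
  (3,8) → (φ(3),φ(8)) = (2,9) ∈ E(G2) ✓
  (3,9) → (φ(3),φ(9)) = (0,2) ∈ E(G2) ✓
  (4,6) → (φ(4),φ(6)) = (5,7) ∈ E(G2) ✓
  (4,7) → (φ(4),φ(7)) = (5,8) ∈ E(G2) ✓
  (4,8) → (φ(4),φ(8)) = (5,9) ∈ E(G2) ✓
  (5,6) → (φ(5),φ(6)) = (1,7) ∈ E(G2) ✓
  (5,7) → (φ(5),φ(7)) = (1,8) ∈ E(G2) ✓
  (5,9) → (φ(5),φ(9)) = (0,1) ∈ E(G2) ✓
  (6,8) → (φ(6),φ(8)) = (7,9) ∈ E(G2) ✓
All 21 edges of G1 map to edges of G2, and |E(G1)| = |E(G2)| = 21, so φ is a bijection on edges as well as vertices. Hence G1 ≅ G2.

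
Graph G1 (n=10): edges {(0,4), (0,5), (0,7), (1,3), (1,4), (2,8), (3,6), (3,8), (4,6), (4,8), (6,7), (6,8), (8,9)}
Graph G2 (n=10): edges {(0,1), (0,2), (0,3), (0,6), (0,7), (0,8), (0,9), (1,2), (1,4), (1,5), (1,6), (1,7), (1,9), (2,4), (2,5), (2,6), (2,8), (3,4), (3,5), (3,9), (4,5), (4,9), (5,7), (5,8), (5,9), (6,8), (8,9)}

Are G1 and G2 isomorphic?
No, not isomorphic

The graphs are NOT isomorphic.

Degrees in G1: deg(0)=3, deg(1)=2, deg(2)=1, deg(3)=3, deg(4)=4, deg(5)=1, deg(6)=4, deg(7)=2, deg(8)=5, deg(9)=1.
Sorted degree sequence of G1: [5, 4, 4, 3, 3, 2, 2, 1, 1, 1].
Degrees in G2: deg(0)=7, deg(1)=7, deg(2)=6, deg(3)=4, deg(4)=5, deg(5)=7, deg(6)=4, deg(7)=3, deg(8)=5, deg(9)=6.
Sorted degree sequence of G2: [7, 7, 7, 6, 6, 5, 5, 4, 4, 3].
The (sorted) degree sequence is an isomorphism invariant, so since G1 and G2 have different degree sequences they cannot be isomorphic.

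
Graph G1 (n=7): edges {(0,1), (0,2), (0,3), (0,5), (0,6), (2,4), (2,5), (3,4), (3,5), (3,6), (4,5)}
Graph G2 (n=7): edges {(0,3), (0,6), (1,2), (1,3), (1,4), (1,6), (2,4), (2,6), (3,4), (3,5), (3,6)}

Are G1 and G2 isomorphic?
Yes, isomorphic

The graphs are isomorphic.
One valid mapping φ: V(G1) → V(G2): 0→3, 1→5, 2→4, 3→6, 4→2, 5→1, 6→0

Verify φ preserves adjacency — for each edge of G1, its image is an edge of G2:
  (0,1) → (φ(0),φ(1)) = (3,5) ∈ E(G2) ✓
  (0,2) → (φ(0),φ(2)) = (3,4) ∈ E(G2) ✓
  (0,3) → (φ(0),φ(3)) = (3,6) ∈ E(G2) ✓
  (0,5) → (φ(0),φ(5)) = (1,3) ∈ E(G2) ✓
  (0,6) → (φ(0),φ(6)) = (0,3) ∈ E(G2) ✓
  (2,4) → (φ(2),φ(4)) = (2,4) ∈ E(G2) ✓
  (2,5) → (φ(2),φ(5)) = (1,4) ∈ E(G2) ✓
  (3,4) → (φ(3),φ(4)) = (2,6) ∈ E(G2) ✓
  (3,5) → (φ(3),φ(5)) = (1,6) ∈ E(G2) ✓
  (3,6) → (φ(3),φ(6)) = (0,6) ∈ E(G2) ✓
  (4,5) → (φ(4),φ(5)) = (1,2) ∈ E(G2) ✓
All 11 edges of G1 map to edges of G2, and |E(G1)| = |E(G2)| = 11, so φ is a bijection on edges as well as vertices. Hence G1 ≅ G2.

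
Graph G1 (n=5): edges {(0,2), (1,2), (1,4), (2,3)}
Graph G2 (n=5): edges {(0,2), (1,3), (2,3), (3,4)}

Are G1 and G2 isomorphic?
Yes, isomorphic

The graphs are isomorphic.
One valid mapping φ: V(G1) → V(G2): 0→4, 1→2, 2→3, 3→1, 4→0

Verify φ preserves adjacency — for each edge of G1, its image is an edge of G2:
  (0,2) → (φ(0),φ(2)) = (3,4) ∈ E(G2) ✓
  (1,2) → (φ(1),φ(2)) = (2,3) ∈ E(G2) ✓
  (1,4) → (φ(1),φ(4)) = (0,2) ∈ E(G2) ✓
  (2,3) → (φ(2),φ(3)) = (1,3) ∈ E(G2) ✓
All 4 edges of G1 map to edges of G2, and |E(G1)| = |E(G2)| = 4, so φ is a bijection on edges as well as vertices. Hence G1 ≅ G2.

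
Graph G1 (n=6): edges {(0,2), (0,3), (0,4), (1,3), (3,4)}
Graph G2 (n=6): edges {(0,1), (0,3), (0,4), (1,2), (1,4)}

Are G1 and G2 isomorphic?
Yes, isomorphic

The graphs are isomorphic.
One valid mapping φ: V(G1) → V(G2): 0→0, 1→2, 2→3, 3→1, 4→4, 5→5

Verify φ preserves adjacency — for each edge of G1, its image is an edge of G2:
  (0,2) → (φ(0),φ(2)) = (0,3) ∈ E(G2) ✓
  (0,3) → (φ(0),φ(3)) = (0,1) ∈ E(G2) ✓
  (0,4) → (φ(0),φ(4)) = (0,4) ∈ E(G2) ✓
  (1,3) → (φ(1),φ(3)) = (1,2) ∈ E(G2) ✓
  (3,4) → (φ(3),φ(4)) = (1,4) ∈ E(G2) ✓
All 5 edges of G1 map to edges of G2, and |E(G1)| = |E(G2)| = 5, so φ is a bijection on edges as well as vertices. Hence G1 ≅ G2.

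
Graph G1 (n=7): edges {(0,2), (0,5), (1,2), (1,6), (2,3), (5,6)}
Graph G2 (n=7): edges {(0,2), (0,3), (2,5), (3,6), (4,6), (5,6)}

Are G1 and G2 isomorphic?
Yes, isomorphic

The graphs are isomorphic.
One valid mapping φ: V(G1) → V(G2): 0→3, 1→5, 2→6, 3→4, 4→1, 5→0, 6→2

Verify φ preserves adjacency — for each edge of G1, its image is an edge of G2:
  (0,2) → (φ(0),φ(2)) = (3,6) ∈ E(G2) ✓
  (0,5) → (φ(0),φ(5)) = (0,3) ∈ E(G2) ✓
  (1,2) → (φ(1),φ(2)) = (5,6) ∈ E(G2) ✓
  (1,6) → (φ(1),φ(6)) = (2,5) ∈ E(G2) ✓
  (2,3) → (φ(2),φ(3)) = (4,6) ∈ E(G2) ✓
  (5,6) → (φ(5),φ(6)) = (0,2) ∈ E(G2) ✓
All 6 edges of G1 map to edges of G2, and |E(G1)| = |E(G2)| = 6, so φ is a bijection on edges as well as vertices. Hence G1 ≅ G2.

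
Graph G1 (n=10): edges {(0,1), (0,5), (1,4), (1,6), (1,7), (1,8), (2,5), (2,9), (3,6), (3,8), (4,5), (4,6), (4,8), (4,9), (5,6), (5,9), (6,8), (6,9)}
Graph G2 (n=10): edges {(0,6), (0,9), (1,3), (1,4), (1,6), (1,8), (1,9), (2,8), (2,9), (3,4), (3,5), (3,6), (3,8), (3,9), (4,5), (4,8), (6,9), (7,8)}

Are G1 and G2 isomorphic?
Yes, isomorphic

The graphs are isomorphic.
One valid mapping φ: V(G1) → V(G2): 0→2, 1→8, 2→0, 3→5, 4→1, 5→9, 6→3, 7→7, 8→4, 9→6

Verify φ preserves adjacency — for each edge of G1, its image is an edge of G2:
  (0,1) → (φ(0),φ(1)) = (2,8) ∈ E(G2) ✓
  (0,5) → (φ(0),φ(5)) = (2,9) ∈ E(G2) ✓
  (1,4) → (φ(1),φ(4)) = (1,8) ∈ E(G2) ✓
  (1,6) → (φ(1),φ(6)) = (3,8) ∈ E(G2) ✓
  (1,7) → (φ(1),φ(7)) = (7,8) ∈ E(G2) ✓
  (1,8) → (φ(1),φ(8)) = (4,8) ∈ E(G2) ✓
  (2,5) → (φ(2),φ(5)) = (0,9) ∈ E(G2) ✓
  (2,9) → (φ(2),φ(9)) = (0,6) ∈ E(G2) ✓
  (3,6) → (φ(3),φ(6)) = (3,5) ∈ E(G2) ✓
  (3,8) → (φ(3),φ(8)) = (4,5) ∈ E(G2) ✓
  (4,5) → (φ(4),φ(5)) = (1,9) ∈ E(G2) ✓
  (4,6) → (φ(4),φ(6)) = (1,3) ∈ E(G2) ✓
  (4,8) → (φ(4),φ(8)) = (1,4) ∈ E(G2) ✓
  (4,9) → (φ(4),φ(9)) = (1,6) ∈ E(G2) ✓
  (5,6) → (φ(5),φ(6)) = (3,9) ∈ E(G2) ✓
  (5,9) → (φ(5),φ(9)) = (6,9) ∈ E(G2) ✓
  (6,8) → (φ(6),φ(8)) = (3,4) ∈ E(G2) ✓
  (6,9) → (φ(6),φ(9)) = (3,6) ∈ E(G2) ✓
All 18 edges of G1 map to edges of G2, and |E(G1)| = |E(G2)| = 18, so φ is a bijection on edges as well as vertices. Hence G1 ≅ G2.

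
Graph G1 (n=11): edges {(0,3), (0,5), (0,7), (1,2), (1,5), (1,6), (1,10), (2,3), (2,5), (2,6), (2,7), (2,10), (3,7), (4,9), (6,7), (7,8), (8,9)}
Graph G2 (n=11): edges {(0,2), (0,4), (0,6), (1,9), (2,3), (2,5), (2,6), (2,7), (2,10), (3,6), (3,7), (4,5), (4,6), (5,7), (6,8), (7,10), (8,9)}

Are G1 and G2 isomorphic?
Yes, isomorphic

The graphs are isomorphic.
One valid mapping φ: V(G1) → V(G2): 0→4, 1→7, 2→2, 3→0, 4→1, 5→5, 6→3, 7→6, 8→8, 9→9, 10→10

Verify φ preserves adjacency — for each edge of G1, its image is an edge of G2:
  (0,3) → (φ(0),φ(3)) = (0,4) ∈ E(G2) ✓
  (0,5) → (φ(0),φ(5)) = (4,5) ∈ E(G2) ✓
  (0,7) → (φ(0),φ(7)) = (4,6) ∈ E(G2) ✓
  (1,2) → (φ(1),φ(2)) = (2,7) ∈ E(G2) ✓
  (1,5) → (φ(1),φ(5)) = (5,7) ∈ E(G2) ✓
  (1,6) → (φ(1),φ(6)) = (3,7) ∈ E(G2) ✓
  (1,10) → (φ(1),φ(10)) = (7,10) ∈ E(G2) ✓
  (2,3) → (φ(2),φ(3)) = (0,2) ∈ E(G2) ✓
  (2,5) → (φ(2),φ(5)) = (2,5) ∈ E(G2) ✓
  (2,6) → (φ(2),φ(6)) = (2,3) ∈ E(G2) ✓
  (2,7) → (φ(2),φ(7)) = (2,6) ∈ E(G2) ✓
  (2,10) → (φ(2),φ(10)) = (2,10) ∈ E(G2) ✓
  (3,7) → (φ(3),φ(7)) = (0,6) ∈ E(G2) ✓
  (4,9) → (φ(4),φ(9)) = (1,9) ∈ E(G2) ✓
  (6,7) → (φ(6),φ(7)) = (3,6) ∈ E(G2) ✓
  (7,8) → (φ(7),φ(8)) = (6,8) ∈ E(G2) ✓
  (8,9) → (φ(8),φ(9)) = (8,9) ∈ E(G2) ✓
All 17 edges of G1 map to edges of G2, and |E(G1)| = |E(G2)| = 17, so φ is a bijection on edges as well as vertices. Hence G1 ≅ G2.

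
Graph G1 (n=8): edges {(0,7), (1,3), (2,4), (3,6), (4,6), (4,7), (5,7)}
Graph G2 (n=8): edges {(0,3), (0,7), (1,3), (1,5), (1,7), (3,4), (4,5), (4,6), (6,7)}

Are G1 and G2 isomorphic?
No, not isomorphic

The graphs are NOT isomorphic.

Degrees in G1: deg(0)=1, deg(1)=1, deg(2)=1, deg(3)=2, deg(4)=3, deg(5)=1, deg(6)=2, deg(7)=3.
Sorted degree sequence of G1: [3, 3, 2, 2, 1, 1, 1, 1].
Degrees in G2: deg(0)=2, deg(1)=3, deg(2)=0, deg(3)=3, deg(4)=3, deg(5)=2, deg(6)=2, deg(7)=3.
Sorted degree sequence of G2: [3, 3, 3, 3, 2, 2, 2, 0].
The (sorted) degree sequence is an isomorphism invariant, so since G1 and G2 have different degree sequences they cannot be isomorphic.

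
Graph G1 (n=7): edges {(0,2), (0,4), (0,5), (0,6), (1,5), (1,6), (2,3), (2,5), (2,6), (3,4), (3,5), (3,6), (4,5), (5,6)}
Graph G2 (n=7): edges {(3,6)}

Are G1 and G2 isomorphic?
No, not isomorphic

The graphs are NOT isomorphic.

Connected components of G1: 1 component(s) with vertex sets [[0, 1, 2, 3, 4, 5, 6]], sizes [7].
Connected components of G2: 6 component(s) with vertex sets [[0], [1], [2], [4], [5], [3, 6]], sizes [1, 1, 1, 1, 1, 2].
The number of connected components (and the multiset of component sizes) is an isomorphism invariant — an isomorphism maps each component of G1 bijectively onto a component of G2. Since G1 has 1 component(s) and G2 has 6, they cannot be isomorphic.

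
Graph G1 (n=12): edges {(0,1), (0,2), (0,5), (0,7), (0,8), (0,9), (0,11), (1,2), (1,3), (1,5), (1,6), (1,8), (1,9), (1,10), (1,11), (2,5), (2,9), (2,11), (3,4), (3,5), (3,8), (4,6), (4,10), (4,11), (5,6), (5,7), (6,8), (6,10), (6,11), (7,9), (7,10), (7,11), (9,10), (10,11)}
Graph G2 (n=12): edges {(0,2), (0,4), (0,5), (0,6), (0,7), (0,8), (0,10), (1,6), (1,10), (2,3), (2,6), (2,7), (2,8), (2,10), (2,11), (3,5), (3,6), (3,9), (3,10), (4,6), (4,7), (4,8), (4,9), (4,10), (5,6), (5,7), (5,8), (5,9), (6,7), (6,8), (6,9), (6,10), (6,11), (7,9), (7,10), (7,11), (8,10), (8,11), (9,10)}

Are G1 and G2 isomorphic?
No, not isomorphic

The graphs are NOT isomorphic.

Counting triangles (3-cliques): G1 has 28, G2 has 51.
Triangle count is an isomorphism invariant, so differing triangle counts rule out isomorphism.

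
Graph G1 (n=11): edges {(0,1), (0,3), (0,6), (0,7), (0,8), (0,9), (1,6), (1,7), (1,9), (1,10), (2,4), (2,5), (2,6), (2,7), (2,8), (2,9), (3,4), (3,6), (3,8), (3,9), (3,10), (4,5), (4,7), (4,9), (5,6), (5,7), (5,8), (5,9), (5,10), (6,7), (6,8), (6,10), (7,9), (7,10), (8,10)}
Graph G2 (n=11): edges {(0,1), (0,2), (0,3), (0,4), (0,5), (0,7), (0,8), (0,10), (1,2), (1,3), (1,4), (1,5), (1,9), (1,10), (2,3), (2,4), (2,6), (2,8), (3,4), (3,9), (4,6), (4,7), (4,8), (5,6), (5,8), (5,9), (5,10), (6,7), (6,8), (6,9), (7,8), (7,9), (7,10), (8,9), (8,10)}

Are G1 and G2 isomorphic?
Yes, isomorphic

The graphs are isomorphic.
One valid mapping φ: V(G1) → V(G2): 0→5, 1→10, 2→2, 3→9, 4→3, 5→4, 6→8, 7→0, 8→6, 9→1, 10→7

Verify φ preserves adjacency — for each edge of G1, its image is an edge of G2:
  (0,1) → (φ(0),φ(1)) = (5,10) ∈ E(G2) ✓
  (0,3) → (φ(0),φ(3)) = (5,9) ∈ E(G2) ✓
  (0,6) → (φ(0),φ(6)) = (5,8) ∈ E(G2) ✓
  (0,7) → (φ(0),φ(7)) = (0,5) ∈ E(G2) ✓
  (0,8) → (φ(0),φ(8)) = (5,6) ∈ E(G2) ✓
  (0,9) → (φ(0),φ(9)) = (1,5) ∈ E(G2) ✓
  (1,6) → (φ(1),φ(6)) = (8,10) ∈ E(G2) ✓
  (1,7) → (φ(1),φ(7)) = (0,10) ∈ E(G2) ✓
  (1,9) → (φ(1),φ(9)) = (1,10) ∈ E(G2) ✓
  (1,10) → (φ(1),φ(10)) = (7,10) ∈ E(G2) ✓
  (2,4) → (φ(2),φ(4)) = (2,3) ∈ E(G2) ✓
  (2,5) → (φ(2),φ(5)) = (2,4) ∈ E(G2) ✓
  (2,6) → (φ(2),φ(6)) = (2,8) ∈ E(G2) ✓
  (2,7) → (φ(2),φ(7)) = (0,2) ∈ E(G2) ✓
  (2,8) → (φ(2),φ(8)) = (2,6) ∈ E(G2) ✓
  (2,9) → (φ(2),φ(9)) = (1,2) ∈ E(G2) ✓
  (3,4) → (φ(3),φ(4)) = (3,9) ∈ E(G2) ✓
  (3,6) → (φ(3),φ(6)) = (8,9) ∈ E(G2) ✓
  (3,8) → (φ(3),φ(8)) = (6,9) ∈ E(G2) ✓
  (3,9) → (φ(3),φ(9)) = (1,9) ∈ E(G2) ✓
  (3,10) → (φ(3),φ(10)) = (7,9) ∈ E(G2) ✓
  (4,5) → (φ(4),φ(5)) = (3,4) ∈ E(G2) ✓
  (4,7) → (φ(4),φ(7)) = (0,3) ∈ E(G2) ✓
  (4,9) → (φ(4),φ(9)) = (1,3) ∈ E(G2) ✓
  (5,6) → (φ(5),φ(6)) = (4,8) ∈ E(G2) ✓
  (5,7) → (φ(5),φ(7)) = (0,4) ∈ E(G2) ✓
  (5,8) → (φ(5),φ(8)) = (4,6) ∈ E(G2) ✓
  (5,9) → (φ(5),φ(9)) = (1,4) ∈ E(G2) ✓
  (5,10) → (φ(5),φ(10)) = (4,7) ∈ E(G2) ✓
  (6,7) → (φ(6),φ(7)) = (0,8) ∈ E(G2) ✓
  (6,8) → (φ(6),φ(8)) = (6,8) ∈ E(G2) ✓
  (6,10) → (φ(6),φ(10)) = (7,8) ∈ E(G2) ✓
  (7,9) → (φ(7),φ(9)) = (0,1) ∈ E(G2) ✓
  (7,10) → (φ(7),φ(10)) = (0,7) ∈ E(G2) ✓
  (8,10) → (φ(8),φ(10)) = (6,7) ∈ E(G2) ✓
All 35 edges of G1 map to edges of G2, and |E(G1)| = |E(G2)| = 35, so φ is a bijection on edges as well as vertices. Hence G1 ≅ G2.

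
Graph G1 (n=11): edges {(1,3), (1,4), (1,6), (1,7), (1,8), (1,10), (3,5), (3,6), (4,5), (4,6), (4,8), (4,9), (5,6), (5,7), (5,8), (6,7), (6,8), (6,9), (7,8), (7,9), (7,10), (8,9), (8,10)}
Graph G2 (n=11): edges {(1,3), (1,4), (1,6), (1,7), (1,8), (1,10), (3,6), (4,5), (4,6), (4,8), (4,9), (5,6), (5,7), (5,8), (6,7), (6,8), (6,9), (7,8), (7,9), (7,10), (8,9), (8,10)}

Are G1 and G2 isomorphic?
No, not isomorphic

The graphs are NOT isomorphic.

Counting edges: G1 has 23 edge(s); G2 has 22 edge(s).
Edge count is an isomorphism invariant (a bijection on vertices induces a bijection on edges), so differing edge counts rule out isomorphism.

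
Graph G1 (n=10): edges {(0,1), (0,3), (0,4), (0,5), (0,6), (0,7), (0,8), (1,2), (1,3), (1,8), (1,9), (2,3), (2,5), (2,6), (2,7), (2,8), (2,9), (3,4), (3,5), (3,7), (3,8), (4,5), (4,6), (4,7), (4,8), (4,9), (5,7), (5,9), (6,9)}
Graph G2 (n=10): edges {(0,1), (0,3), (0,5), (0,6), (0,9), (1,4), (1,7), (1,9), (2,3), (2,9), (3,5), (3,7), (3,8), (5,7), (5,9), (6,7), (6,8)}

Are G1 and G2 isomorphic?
No, not isomorphic

The graphs are NOT isomorphic.

Counting triangles (3-cliques): G1 has 28, G2 has 4.
Triangle count is an isomorphism invariant, so differing triangle counts rule out isomorphism.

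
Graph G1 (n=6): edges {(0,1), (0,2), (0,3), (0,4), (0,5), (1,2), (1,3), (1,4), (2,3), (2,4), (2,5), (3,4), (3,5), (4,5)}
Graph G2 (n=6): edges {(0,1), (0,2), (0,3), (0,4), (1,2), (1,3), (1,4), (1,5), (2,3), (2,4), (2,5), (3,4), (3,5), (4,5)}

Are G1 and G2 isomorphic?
Yes, isomorphic

The graphs are isomorphic.
One valid mapping φ: V(G1) → V(G2): 0→1, 1→0, 2→2, 3→3, 4→4, 5→5

Verify φ preserves adjacency — for each edge of G1, its image is an edge of G2:
  (0,1) → (φ(0),φ(1)) = (0,1) ∈ E(G2) ✓
  (0,2) → (φ(0),φ(2)) = (1,2) ∈ E(G2) ✓
  (0,3) → (φ(0),φ(3)) = (1,3) ∈ E(G2) ✓
  (0,4) → (φ(0),φ(4)) = (1,4) ∈ E(G2) ✓
  (0,5) → (φ(0),φ(5)) = (1,5) ∈ E(G2) ✓
  (1,2) → (φ(1),φ(2)) = (0,2) ∈ E(G2) ✓
  (1,3) → (φ(1),φ(3)) = (0,3) ∈ E(G2) ✓
  (1,4) → (φ(1),φ(4)) = (0,4) ∈ E(G2) ✓
  (2,3) → (φ(2),φ(3)) = (2,3) ∈ E(G2) ✓
  (2,4) → (φ(2),φ(4)) = (2,4) ∈ E(G2) ✓
  (2,5) → (φ(2),φ(5)) = (2,5) ∈ E(G2) ✓
  (3,4) → (φ(3),φ(4)) = (3,4) ∈ E(G2) ✓
  (3,5) → (φ(3),φ(5)) = (3,5) ∈ E(G2) ✓
  (4,5) → (φ(4),φ(5)) = (4,5) ∈ E(G2) ✓
All 14 edges of G1 map to edges of G2, and |E(G1)| = |E(G2)| = 14, so φ is a bijection on edges as well as vertices. Hence G1 ≅ G2.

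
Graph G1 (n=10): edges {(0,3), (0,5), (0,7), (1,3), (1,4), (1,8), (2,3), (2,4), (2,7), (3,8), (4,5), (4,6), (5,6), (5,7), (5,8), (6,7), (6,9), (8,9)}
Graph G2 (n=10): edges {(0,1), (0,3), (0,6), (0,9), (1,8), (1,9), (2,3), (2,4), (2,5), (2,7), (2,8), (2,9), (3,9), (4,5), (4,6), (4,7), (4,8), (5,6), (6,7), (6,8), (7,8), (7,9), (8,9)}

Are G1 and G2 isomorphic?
No, not isomorphic

The graphs are NOT isomorphic.

Counting triangles (3-cliques): G1 has 4, G2 has 16.
Triangle count is an isomorphism invariant, so differing triangle counts rule out isomorphism.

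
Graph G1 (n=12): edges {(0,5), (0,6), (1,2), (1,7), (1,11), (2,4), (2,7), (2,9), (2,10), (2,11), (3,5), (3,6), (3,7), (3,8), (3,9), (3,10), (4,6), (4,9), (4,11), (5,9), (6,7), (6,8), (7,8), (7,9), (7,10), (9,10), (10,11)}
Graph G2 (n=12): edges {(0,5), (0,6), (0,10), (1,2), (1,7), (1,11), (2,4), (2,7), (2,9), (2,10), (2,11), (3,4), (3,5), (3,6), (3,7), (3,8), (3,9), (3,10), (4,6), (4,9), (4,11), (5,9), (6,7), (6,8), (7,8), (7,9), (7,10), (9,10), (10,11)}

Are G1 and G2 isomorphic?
No, not isomorphic

The graphs are NOT isomorphic.

Counting edges: G1 has 27 edge(s); G2 has 29 edge(s).
Edge count is an isomorphism invariant (a bijection on vertices induces a bijection on edges), so differing edge counts rule out isomorphism.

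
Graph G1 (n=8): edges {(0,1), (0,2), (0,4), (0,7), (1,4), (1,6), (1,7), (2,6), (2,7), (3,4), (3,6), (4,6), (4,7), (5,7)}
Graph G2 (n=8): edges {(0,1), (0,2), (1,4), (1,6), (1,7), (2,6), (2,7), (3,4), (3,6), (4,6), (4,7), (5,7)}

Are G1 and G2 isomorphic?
No, not isomorphic

The graphs are NOT isomorphic.

Counting edges: G1 has 14 edge(s); G2 has 12 edge(s).
Edge count is an isomorphism invariant (a bijection on vertices induces a bijection on edges), so differing edge counts rule out isomorphism.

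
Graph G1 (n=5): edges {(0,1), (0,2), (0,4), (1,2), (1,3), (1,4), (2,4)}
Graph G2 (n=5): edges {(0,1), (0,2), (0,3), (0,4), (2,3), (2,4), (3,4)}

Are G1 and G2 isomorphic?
Yes, isomorphic

The graphs are isomorphic.
One valid mapping φ: V(G1) → V(G2): 0→4, 1→0, 2→2, 3→1, 4→3

Verify φ preserves adjacency — for each edge of G1, its image is an edge of G2:
  (0,1) → (φ(0),φ(1)) = (0,4) ∈ E(G2) ✓
  (0,2) → (φ(0),φ(2)) = (2,4) ∈ E(G2) ✓
  (0,4) → (φ(0),φ(4)) = (3,4) ∈ E(G2) ✓
  (1,2) → (φ(1),φ(2)) = (0,2) ∈ E(G2) ✓
  (1,3) → (φ(1),φ(3)) = (0,1) ∈ E(G2) ✓
  (1,4) → (φ(1),φ(4)) = (0,3) ∈ E(G2) ✓
  (2,4) → (φ(2),φ(4)) = (2,3) ∈ E(G2) ✓
All 7 edges of G1 map to edges of G2, and |E(G1)| = |E(G2)| = 7, so φ is a bijection on edges as well as vertices. Hence G1 ≅ G2.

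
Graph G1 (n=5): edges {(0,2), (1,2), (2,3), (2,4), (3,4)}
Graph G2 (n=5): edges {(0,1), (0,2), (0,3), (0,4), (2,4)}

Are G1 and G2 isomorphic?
Yes, isomorphic

The graphs are isomorphic.
One valid mapping φ: V(G1) → V(G2): 0→1, 1→3, 2→0, 3→2, 4→4

Verify φ preserves adjacency — for each edge of G1, its image is an edge of G2:
  (0,2) → (φ(0),φ(2)) = (0,1) ∈ E(G2) ✓
  (1,2) → (φ(1),φ(2)) = (0,3) ∈ E(G2) ✓
  (2,3) → (φ(2),φ(3)) = (0,2) ∈ E(G2) ✓
  (2,4) → (φ(2),φ(4)) = (0,4) ∈ E(G2) ✓
  (3,4) → (φ(3),φ(4)) = (2,4) ∈ E(G2) ✓
All 5 edges of G1 map to edges of G2, and |E(G1)| = |E(G2)| = 5, so φ is a bijection on edges as well as vertices. Hence G1 ≅ G2.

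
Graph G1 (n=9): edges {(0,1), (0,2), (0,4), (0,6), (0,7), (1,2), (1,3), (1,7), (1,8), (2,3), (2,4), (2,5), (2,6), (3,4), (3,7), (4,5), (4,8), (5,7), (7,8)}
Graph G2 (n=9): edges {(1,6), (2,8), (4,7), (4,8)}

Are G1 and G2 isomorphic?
No, not isomorphic

The graphs are NOT isomorphic.

Connected components of G1: 1 component(s) with vertex sets [[0, 1, 2, 3, 4, 5, 6, 7, 8]], sizes [9].
Connected components of G2: 5 component(s) with vertex sets [[0], [3], [5], [1, 6], [2, 4, 7, 8]], sizes [1, 1, 1, 2, 4].
The number of connected components (and the multiset of component sizes) is an isomorphism invariant — an isomorphism maps each component of G1 bijectively onto a component of G2. Since G1 has 1 component(s) and G2 has 5, they cannot be isomorphic.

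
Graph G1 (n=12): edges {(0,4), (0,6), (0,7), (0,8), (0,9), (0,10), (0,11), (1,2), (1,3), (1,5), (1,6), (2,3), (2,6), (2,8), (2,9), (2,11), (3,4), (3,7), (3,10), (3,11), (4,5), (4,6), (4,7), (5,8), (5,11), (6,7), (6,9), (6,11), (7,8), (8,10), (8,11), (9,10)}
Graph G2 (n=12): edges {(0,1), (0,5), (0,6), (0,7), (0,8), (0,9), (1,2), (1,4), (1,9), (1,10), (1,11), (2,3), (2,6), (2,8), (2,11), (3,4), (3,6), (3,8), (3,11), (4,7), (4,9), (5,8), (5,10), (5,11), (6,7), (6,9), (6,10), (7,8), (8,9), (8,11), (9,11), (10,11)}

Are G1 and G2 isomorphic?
Yes, isomorphic

The graphs are isomorphic.
One valid mapping φ: V(G1) → V(G2): 0→11, 1→7, 2→0, 3→6, 4→3, 5→4, 6→8, 7→2, 8→1, 9→5, 10→10, 11→9

Verify φ preserves adjacency — for each edge of G1, its image is an edge of G2:
  (0,4) → (φ(0),φ(4)) = (3,11) ∈ E(G2) ✓
  (0,6) → (φ(0),φ(6)) = (8,11) ∈ E(G2) ✓
  (0,7) → (φ(0),φ(7)) = (2,11) ∈ E(G2) ✓
  (0,8) → (φ(0),φ(8)) = (1,11) ∈ E(G2) ✓
  (0,9) → (φ(0),φ(9)) = (5,11) ∈ E(G2) ✓
  (0,10) → (φ(0),φ(10)) = (10,11) ∈ E(G2) ✓
  (0,11) → (φ(0),φ(11)) = (9,11) ∈ E(G2) ✓
  (1,2) → (φ(1),φ(2)) = (0,7) ∈ E(G2) ✓
  (1,3) → (φ(1),φ(3)) = (6,7) ∈ E(G2) ✓
  (1,5) → (φ(1),φ(5)) = (4,7) ∈ E(G2) ✓
  (1,6) → (φ(1),φ(6)) = (7,8) ∈ E(G2) ✓
  (2,3) → (φ(2),φ(3)) = (0,6) ∈ E(G2) ✓
  (2,6) → (φ(2),φ(6)) = (0,8) ∈ E(G2) ✓
  (2,8) → (φ(2),φ(8)) = (0,1) ∈ E(G2) ✓
  (2,9) → (φ(2),φ(9)) = (0,5) ∈ E(G2) ✓
  (2,11) → (φ(2),φ(11)) = (0,9) ∈ E(G2) ✓
  (3,4) → (φ(3),φ(4)) = (3,6) ∈ E(G2) ✓
  (3,7) → (φ(3),φ(7)) = (2,6) ∈ E(G2) ✓
  (3,10) → (φ(3),φ(10)) = (6,10) ∈ E(G2) ✓
  (3,11) → (φ(3),φ(11)) = (6,9) ∈ E(G2) ✓
  (4,5) → (φ(4),φ(5)) = (3,4) ∈ E(G2) ✓
  (4,6) → (φ(4),φ(6)) = (3,8) ∈ E(G2) ✓
  (4,7) → (φ(4),φ(7)) = (2,3) ∈ E(G2) ✓
  (5,8) → (φ(5),φ(8)) = (1,4) ∈ E(G2) ✓
  (5,11) → (φ(5),φ(11)) = (4,9) ∈ E(G2) ✓
  (6,7) → (φ(6),φ(7)) = (2,8) ∈ E(G2) ✓
  (6,9) → (φ(6),φ(9)) = (5,8) ∈ E(G2) ✓
  (6,11) → (φ(6),φ(11)) = (8,9) ∈ E(G2) ✓
  (7,8) → (φ(7),φ(8)) = (1,2) ∈ E(G2) ✓
  (8,10) → (φ(8),φ(10)) = (1,10) ∈ E(G2) ✓
  (8,11) → (φ(8),φ(11)) = (1,9) ∈ E(G2) ✓
  (9,10) → (φ(9),φ(10)) = (5,10) ∈ E(G2) ✓
All 32 edges of G1 map to edges of G2, and |E(G1)| = |E(G2)| = 32, so φ is a bijection on edges as well as vertices. Hence G1 ≅ G2.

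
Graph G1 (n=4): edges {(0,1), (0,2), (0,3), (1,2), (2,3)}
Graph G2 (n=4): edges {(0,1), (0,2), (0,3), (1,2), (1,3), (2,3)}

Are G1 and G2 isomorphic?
No, not isomorphic

The graphs are NOT isomorphic.

Counting edges: G1 has 5 edge(s); G2 has 6 edge(s).
Edge count is an isomorphism invariant (a bijection on vertices induces a bijection on edges), so differing edge counts rule out isomorphism.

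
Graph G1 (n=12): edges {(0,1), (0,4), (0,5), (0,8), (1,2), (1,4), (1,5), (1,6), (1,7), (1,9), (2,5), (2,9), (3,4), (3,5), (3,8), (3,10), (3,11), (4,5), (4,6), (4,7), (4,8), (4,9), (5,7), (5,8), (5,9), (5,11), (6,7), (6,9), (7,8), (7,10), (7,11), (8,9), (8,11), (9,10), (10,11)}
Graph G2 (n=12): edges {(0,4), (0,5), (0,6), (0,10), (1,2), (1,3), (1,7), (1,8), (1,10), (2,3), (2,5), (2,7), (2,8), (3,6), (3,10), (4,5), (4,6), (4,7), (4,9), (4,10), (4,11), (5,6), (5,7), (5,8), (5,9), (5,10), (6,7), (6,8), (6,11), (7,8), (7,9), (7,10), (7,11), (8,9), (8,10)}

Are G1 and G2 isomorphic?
Yes, isomorphic

The graphs are isomorphic.
One valid mapping φ: V(G1) → V(G2): 0→9, 1→4, 2→11, 3→2, 4→5, 5→7, 6→0, 7→10, 8→8, 9→6, 10→3, 11→1

Verify φ preserves adjacency — for each edge of G1, its image is an edge of G2:
  (0,1) → (φ(0),φ(1)) = (4,9) ∈ E(G2) ✓
  (0,4) → (φ(0),φ(4)) = (5,9) ∈ E(G2) ✓
  (0,5) → (φ(0),φ(5)) = (7,9) ∈ E(G2) ✓
  (0,8) → (φ(0),φ(8)) = (8,9) ∈ E(G2) ✓
  (1,2) → (φ(1),φ(2)) = (4,11) ∈ E(G2) ✓
  (1,4) → (φ(1),φ(4)) = (4,5) ∈ E(G2) ✓
  (1,5) → (φ(1),φ(5)) = (4,7) ∈ E(G2) ✓
  (1,6) → (φ(1),φ(6)) = (0,4) ∈ E(G2) ✓
  (1,7) → (φ(1),φ(7)) = (4,10) ∈ E(G2) ✓
  (1,9) → (φ(1),φ(9)) = (4,6) ∈ E(G2) ✓
  (2,5) → (φ(2),φ(5)) = (7,11) ∈ E(G2) ✓
  (2,9) → (φ(2),φ(9)) = (6,11) ∈ E(G2) ✓
  (3,4) → (φ(3),φ(4)) = (2,5) ∈ E(G2) ✓
  (3,5) → (φ(3),φ(5)) = (2,7) ∈ E(G2) ✓
  (3,8) → (φ(3),φ(8)) = (2,8) ∈ E(G2) ✓
  (3,10) → (φ(3),φ(10)) = (2,3) ∈ E(G2) ✓
  (3,11) → (φ(3),φ(11)) = (1,2) ∈ E(G2) ✓
  (4,5) → (φ(4),φ(5)) = (5,7) ∈ E(G2) ✓
  (4,6) → (φ(4),φ(6)) = (0,5) ∈ E(G2) ✓
  (4,7) → (φ(4),φ(7)) = (5,10) ∈ E(G2) ✓
  (4,8) → (φ(4),φ(8)) = (5,8) ∈ E(G2) ✓
  (4,9) → (φ(4),φ(9)) = (5,6) ∈ E(G2) ✓
  (5,7) → (φ(5),φ(7)) = (7,10) ∈ E(G2) ✓
  (5,8) → (φ(5),φ(8)) = (7,8) ∈ E(G2) ✓
  (5,9) → (φ(5),φ(9)) = (6,7) ∈ E(G2) ✓
  (5,11) → (φ(5),φ(11)) = (1,7) ∈ E(G2) ✓
  (6,7) → (φ(6),φ(7)) = (0,10) ∈ E(G2) ✓
  (6,9) → (φ(6),φ(9)) = (0,6) ∈ E(G2) ✓
  (7,8) → (φ(7),φ(8)) = (8,10) ∈ E(G2) ✓
  (7,10) → (φ(7),φ(10)) = (3,10) ∈ E(G2) ✓
  (7,11) → (φ(7),φ(11)) = (1,10) ∈ E(G2) ✓
  (8,9) → (φ(8),φ(9)) = (6,8) ∈ E(G2) ✓
  (8,11) → (φ(8),φ(11)) = (1,8) ∈ E(G2) ✓
  (9,10) → (φ(9),φ(10)) = (3,6) ∈ E(G2) ✓
  (10,11) → (φ(10),φ(11)) = (1,3) ∈ E(G2) ✓
All 35 edges of G1 map to edges of G2, and |E(G1)| = |E(G2)| = 35, so φ is a bijection on edges as well as vertices. Hence G1 ≅ G2.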